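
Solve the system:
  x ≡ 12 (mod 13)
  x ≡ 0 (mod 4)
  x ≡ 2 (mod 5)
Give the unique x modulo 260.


Moduli 13, 4, 5 are pairwise coprime; by CRT there is a unique solution modulo M = 13 · 4 · 5 = 260.
Solve pairwise, accumulating the modulus:
  Start with x ≡ 12 (mod 13).
  Combine with x ≡ 0 (mod 4): since gcd(13, 4) = 1, we get a unique residue mod 52.
    Write x = 12 + 13·t and substitute into x ≡ 0 (mod 4): 13·t ≡ 0 − 12 = -12 (mod 4).
    Reduce coefficients mod 4: 1·t ≡ 0 (mod 4).
    So t ≡ 0 (mod 4).
    Then x = 12 + 13·0 = 12, valid modulo lcm(13, 4) = 52: x ≡ 12 (mod 52).
  Combine with x ≡ 2 (mod 5): since gcd(52, 5) = 1, we get a unique residue mod 260.
    Write x = 12 + 52·t and substitute into x ≡ 2 (mod 5): 52·t ≡ 2 − 12 = -10 (mod 5).
    Reduce coefficients mod 5: 2·t ≡ 0 (mod 5).
    The inverse of 2 mod 5 is 3 (since 2·3 = 6 = 1·5 + 1), so t ≡ 3·0 = 0 ≡ 0 (mod 5).
    Then x = 12 + 52·0 = 12, valid modulo lcm(52, 5) = 260: x ≡ 12 (mod 260).
Verify: 12 mod 13 = 12 ✓, 12 mod 4 = 0 ✓, 12 mod 5 = 2 ✓.

x ≡ 12 (mod 260).


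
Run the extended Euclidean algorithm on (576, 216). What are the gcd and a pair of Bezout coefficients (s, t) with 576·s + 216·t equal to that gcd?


Euclidean algorithm on (576, 216) — divide until remainder is 0:
  576 = 2 · 216 + 144
  216 = 1 · 144 + 72
  144 = 2 · 72 + 0
gcd(576, 216) = 72.
Track Bezout coefficients alongside the remainders: start with r₀ = 576 = a·1 + b·0 (s = 1, t = 0) and r₁ = 216 = a·0 + b·1 (s = 0, t = 1); each new remainder r_{k+1} = r_{k-1} − q_k·r_k inherits s_{k+1} = s_{k-1} − q_k·s_k, t_{k+1} = t_{k-1} − q_k·t_k, so r_k = a·s_k + b·t_k at every step:
  q = 2: r = 144, s = 1 − 2·0 = 1, t = 0 − 2·1 = -2  (check: 576·1 + 216·(-2) = 144)
  q = 1: r = 72, s = 0 − 1·1 = -1, t = 1 − 1·(-2) = 3  (check: 576·(-1) + 216·3 = 72)
The row with r = 72 (the gcd) gives the Bezout coefficients s = -1, t = 3.
Result: 576 · (-1) + 216 · (3) = 72.

gcd(576, 216) = 72; s = -1, t = 3 (check: 576·(-1) + 216·3 = 72).


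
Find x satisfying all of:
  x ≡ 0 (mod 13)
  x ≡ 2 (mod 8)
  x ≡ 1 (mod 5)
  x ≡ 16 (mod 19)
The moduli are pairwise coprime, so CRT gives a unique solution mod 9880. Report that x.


Product of moduli M = 13 · 8 · 5 · 19 = 9880.
Merge one congruence at a time:
  Start: x ≡ 0 (mod 13).
  Combine with x ≡ 2 (mod 8); new modulus lcm = 104.
    Write x = 0 + 13·t and substitute into x ≡ 2 (mod 8): 13·t ≡ 2 − 0 = 2 (mod 8).
    Reduce coefficients mod 8: 5·t ≡ 2 (mod 8).
    The inverse of 5 mod 8 is 5 (since 5·5 = 25 = 3·8 + 1), so t ≡ 5·2 = 10 ≡ 2 (mod 8).
    Then x = 0 + 13·2 = 26, valid modulo lcm(13, 8) = 104: x ≡ 26 (mod 104).
  Combine with x ≡ 1 (mod 5); new modulus lcm = 520.
    Write x = 26 + 104·t and substitute into x ≡ 1 (mod 5): 104·t ≡ 1 − 26 = -25 (mod 5).
    Reduce coefficients mod 5: 4·t ≡ 0 (mod 5).
    The inverse of 4 mod 5 is 4 (since 4·4 = 16 = 3·5 + 1), so t ≡ 4·0 = 0 ≡ 0 (mod 5).
    Then x = 26 + 104·0 = 26, valid modulo lcm(104, 5) = 520: x ≡ 26 (mod 520).
  Combine with x ≡ 16 (mod 19); new modulus lcm = 9880.
    Write x = 26 + 520·t and substitute into x ≡ 16 (mod 19): 520·t ≡ 16 − 26 = -10 (mod 19).
    Reduce coefficients mod 19: 7·t ≡ 9 (mod 19).
    The inverse of 7 mod 19 is 11 (since 7·11 = 77 = 4·19 + 1), so t ≡ 11·9 = 99 ≡ 4 (mod 19).
    Then x = 26 + 520·4 = 2106, valid modulo lcm(520, 19) = 9880: x ≡ 2106 (mod 9880).
Verify against each original: 2106 mod 13 = 0, 2106 mod 8 = 2, 2106 mod 5 = 1, 2106 mod 19 = 16.

x ≡ 2106 (mod 9880).


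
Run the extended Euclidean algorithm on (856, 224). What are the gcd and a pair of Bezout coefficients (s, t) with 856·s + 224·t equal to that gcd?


Euclidean algorithm on (856, 224) — divide until remainder is 0:
  856 = 3 · 224 + 184
  224 = 1 · 184 + 40
  184 = 4 · 40 + 24
  40 = 1 · 24 + 16
  24 = 1 · 16 + 8
  16 = 2 · 8 + 0
gcd(856, 224) = 8.
Track Bezout coefficients alongside the remainders: start with r₀ = 856 = a·1 + b·0 (s = 1, t = 0) and r₁ = 224 = a·0 + b·1 (s = 0, t = 1); each new remainder r_{k+1} = r_{k-1} − q_k·r_k inherits s_{k+1} = s_{k-1} − q_k·s_k, t_{k+1} = t_{k-1} − q_k·t_k, so r_k = a·s_k + b·t_k at every step:
  q = 3: r = 184, s = 1 − 3·0 = 1, t = 0 − 3·1 = -3  (check: 856·1 + 224·(-3) = 184)
  q = 1: r = 40, s = 0 − 1·1 = -1, t = 1 − 1·(-3) = 4  (check: 856·(-1) + 224·4 = 40)
  q = 4: r = 24, s = 1 − 4·(-1) = 5, t = -3 − 4·4 = -19  (check: 856·5 + 224·(-19) = 24)
  q = 1: r = 16, s = -1 − 1·5 = -6, t = 4 − 1·(-19) = 23  (check: 856·(-6) + 224·23 = 16)
  q = 1: r = 8, s = 5 − 1·(-6) = 11, t = -19 − 1·23 = -42  (check: 856·11 + 224·(-42) = 8)
The row with r = 8 (the gcd) gives the Bezout coefficients s = 11, t = -42.
Result: 856 · (11) + 224 · (-42) = 8.

gcd(856, 224) = 8; s = 11, t = -42 (check: 856·11 + 224·(-42) = 8).


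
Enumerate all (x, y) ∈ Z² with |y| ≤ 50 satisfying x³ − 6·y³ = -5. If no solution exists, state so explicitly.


The equation is x³ - 6y³ = -5. For fixed y, x³ = 6·y³ − 5, so a solution requires the RHS to be a perfect cube.
Strategy: iterate y from -50 to 50, compute RHS = 6·y³ − 5, and check whether it is a (positive or negative) perfect cube.
Check small values of y:
  y = 0: RHS = -5 is not a perfect cube.
  y = 1: RHS = 1 = (1)³ ⇒ x = 1 works.
  y = -1: RHS = -11 is not a perfect cube.
  y = 2: RHS = 43 is not a perfect cube.
  y = -2: RHS = -53 is not a perfect cube.
  y = 3: RHS = 157 is not a perfect cube.
  y = -3: RHS = -167 is not a perfect cube.
Continuing the search up to |y| = 50 finds no further solutions beyond those listed.
Collected solutions: (1, 1).

Solutions (with |y| ≤ 50): (1, 1).


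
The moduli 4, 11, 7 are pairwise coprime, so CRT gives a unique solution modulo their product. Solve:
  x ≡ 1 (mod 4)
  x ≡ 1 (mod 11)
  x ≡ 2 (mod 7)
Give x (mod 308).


Moduli 4, 11, 7 are pairwise coprime; by CRT there is a unique solution modulo M = 4 · 11 · 7 = 308.
Solve pairwise, accumulating the modulus:
  Start with x ≡ 1 (mod 4).
  Combine with x ≡ 1 (mod 11): since gcd(4, 11) = 1, we get a unique residue mod 44.
    Write x = 1 + 4·t and substitute into x ≡ 1 (mod 11): 4·t ≡ 1 − 1 = 0 (mod 11).
    The inverse of 4 mod 11 is 3 (since 4·3 = 12 = 1·11 + 1), so t ≡ 3·0 = 0 ≡ 0 (mod 11).
    Then x = 1 + 4·0 = 1, valid modulo lcm(4, 11) = 44: x ≡ 1 (mod 44).
  Combine with x ≡ 2 (mod 7): since gcd(44, 7) = 1, we get a unique residue mod 308.
    Write x = 1 + 44·t and substitute into x ≡ 2 (mod 7): 44·t ≡ 2 − 1 = 1 (mod 7).
    Reduce coefficients mod 7: 2·t ≡ 1 (mod 7).
    The inverse of 2 mod 7 is 4 (since 2·4 = 8 = 1·7 + 1), so t ≡ 4·1 = 4 ≡ 4 (mod 7).
    Then x = 1 + 44·4 = 177, valid modulo lcm(44, 7) = 308: x ≡ 177 (mod 308).
Verify: 177 mod 4 = 1 ✓, 177 mod 11 = 1 ✓, 177 mod 7 = 2 ✓.

x ≡ 177 (mod 308).


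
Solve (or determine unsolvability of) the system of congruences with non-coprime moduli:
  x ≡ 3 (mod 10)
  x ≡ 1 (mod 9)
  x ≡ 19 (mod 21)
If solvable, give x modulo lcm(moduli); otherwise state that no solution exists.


Moduli 10, 9, 21 are not pairwise coprime, so CRT works modulo lcm(m_i) when all pairwise compatibility conditions hold.
Pairwise compatibility: gcd(m_i, m_j) must divide a_i - a_j for every pair.
Merge one congruence at a time:
  Start: x ≡ 3 (mod 10).
  Combine with x ≡ 1 (mod 9): gcd(10, 9) = 1; 1 - 3 = -2, which IS divisible by 1, so compatible.
    Write x = 3 + 10·t and substitute into x ≡ 1 (mod 9): 10·t ≡ 1 − 3 = -2 (mod 9).
    Reduce coefficients mod 9: 1·t ≡ 7 (mod 9).
    So t ≡ 7 (mod 9).
    Then x = 3 + 10·7 = 73, valid modulo lcm(10, 9) = 90: x ≡ 73 (mod 90).
  Combine with x ≡ 19 (mod 21): gcd(90, 21) = 3; 19 - 73 = -54, which IS divisible by 3, so compatible.
    Write x = 73 + 90·t and substitute into x ≡ 19 (mod 21): 90·t ≡ 19 − 73 = -54 (mod 21).
    Divide the congruence (and modulus) by g = 3: 30·t ≡ -18 (mod 7).
    Reduce coefficients mod 7: 2·t ≡ 3 (mod 7).
    The inverse of 2 mod 7 is 4 (since 2·4 = 8 = 1·7 + 1), so t ≡ 4·3 = 12 ≡ 5 (mod 7).
    Then x = 73 + 90·5 = 523, valid modulo lcm(90, 21) = 630: x ≡ 523 (mod 630).
Verify: 523 mod 10 = 3, 523 mod 9 = 1, 523 mod 21 = 19.

x ≡ 523 (mod 630).


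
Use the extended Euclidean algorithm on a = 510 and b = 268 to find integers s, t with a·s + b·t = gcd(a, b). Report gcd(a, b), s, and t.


Euclidean algorithm on (510, 268) — divide until remainder is 0:
  510 = 1 · 268 + 242
  268 = 1 · 242 + 26
  242 = 9 · 26 + 8
  26 = 3 · 8 + 2
  8 = 4 · 2 + 0
gcd(510, 268) = 2.
Track Bezout coefficients alongside the remainders: start with r₀ = 510 = a·1 + b·0 (s = 1, t = 0) and r₁ = 268 = a·0 + b·1 (s = 0, t = 1); each new remainder r_{k+1} = r_{k-1} − q_k·r_k inherits s_{k+1} = s_{k-1} − q_k·s_k, t_{k+1} = t_{k-1} − q_k·t_k, so r_k = a·s_k + b·t_k at every step:
  q = 1: r = 242, s = 1 − 1·0 = 1, t = 0 − 1·1 = -1  (check: 510·1 + 268·(-1) = 242)
  q = 1: r = 26, s = 0 − 1·1 = -1, t = 1 − 1·(-1) = 2  (check: 510·(-1) + 268·2 = 26)
  q = 9: r = 8, s = 1 − 9·(-1) = 10, t = -1 − 9·2 = -19  (check: 510·10 + 268·(-19) = 8)
  q = 3: r = 2, s = -1 − 3·10 = -31, t = 2 − 3·(-19) = 59  (check: 510·(-31) + 268·59 = 2)
The row with r = 2 (the gcd) gives the Bezout coefficients s = -31, t = 59.
Result: 510 · (-31) + 268 · (59) = 2.

gcd(510, 268) = 2; s = -31, t = 59 (check: 510·(-31) + 268·59 = 2).


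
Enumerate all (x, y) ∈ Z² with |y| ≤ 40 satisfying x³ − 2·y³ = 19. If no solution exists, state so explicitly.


The equation is x³ - 2y³ = 19. For fixed y, x³ = 2·y³ + 19, so a solution requires the RHS to be a perfect cube.
Strategy: iterate y from -40 to 40, compute RHS = 2·y³ + 19, and check whether it is a (positive or negative) perfect cube.
Check small values of y:
  y = 0: RHS = 19 is not a perfect cube.
  y = 1: RHS = 21 is not a perfect cube.
  y = -1: RHS = 17 is not a perfect cube.
  y = 2: RHS = 35 is not a perfect cube.
  y = -2: RHS = 3 is not a perfect cube.
  y = 3: RHS = 73 is not a perfect cube.
  y = -3: RHS = -35 is not a perfect cube.
Continuing the search up to |y| = 40 finds no solutions either.
No (x, y) in the scanned range satisfies the equation.

No integer solutions with |y| ≤ 40.


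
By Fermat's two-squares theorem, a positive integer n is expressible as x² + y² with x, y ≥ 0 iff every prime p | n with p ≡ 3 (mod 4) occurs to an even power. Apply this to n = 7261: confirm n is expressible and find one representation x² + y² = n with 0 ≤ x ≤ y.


Step 1: Factor n = 7261 = 53 · 137.
Step 2: Check the mod-4 condition on each prime factor: 53 ≡ 1 (mod 4), exponent 1; 137 ≡ 1 (mod 4), exponent 1.
All primes ≡ 3 (mod 4) appear to even exponent (or don't appear), so by the two-squares theorem n IS expressible as a sum of two squares.
Step 3: Build a representation. Here n = 53 · 137 is a product of primes ≡ 1 (mod 4). Each prime p ≡ 1 (mod 4) is itself a sum of two squares; find a² by testing p − a² for a perfect square:
  53: 53 − 1² = 52, 53 − 2² = 49 = 7² ⇒ 53 = 2² + 7².
  137: 137 − 1² = 136, 137 − 2² = 133, 137 − 3² = 128, 137 − 4² = 121 = 11² ⇒ 137 = 4² + 11².
  Combine using the Brahmagupta–Fibonacci identity (a² + b²)(c² + d²) = (ac − bd)² + (ad + bc)² = (ac + bd)² + (ad − bc)²:
  53 · 137 = 7261: from (2² + 7²)(4² + 11²), take (2·4 − 7·11, 2·11 + 7·4) = (8 − 77, 22 + 28) = (-69, 50); dropping signs (only squares matter) gives (69, 50); check 69² + 50² = 4761 + 2500 = 7261 ✓.
Step 4: Order so x ≤ y and verify: 50² + 69² = 2500 + 4761 = 7261 = n. ✓

n = 7261 = 50² + 69² (one valid representation with x ≤ y).


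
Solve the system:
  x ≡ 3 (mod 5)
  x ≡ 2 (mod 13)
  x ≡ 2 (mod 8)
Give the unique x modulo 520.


Moduli 5, 13, 8 are pairwise coprime; by CRT there is a unique solution modulo M = 5 · 13 · 8 = 520.
Solve pairwise, accumulating the modulus:
  Start with x ≡ 3 (mod 5).
  Combine with x ≡ 2 (mod 13): since gcd(5, 13) = 1, we get a unique residue mod 65.
    Write x = 3 + 5·t and substitute into x ≡ 2 (mod 13): 5·t ≡ 2 − 3 = -1 (mod 13).
    Reduce coefficients mod 13: 5·t ≡ 12 (mod 13).
    The inverse of 5 mod 13 is 8 (since 5·8 = 40 = 3·13 + 1), so t ≡ 8·12 = 96 ≡ 5 (mod 13).
    Then x = 3 + 5·5 = 28, valid modulo lcm(5, 13) = 65: x ≡ 28 (mod 65).
  Combine with x ≡ 2 (mod 8): since gcd(65, 8) = 1, we get a unique residue mod 520.
    Write x = 28 + 65·t and substitute into x ≡ 2 (mod 8): 65·t ≡ 2 − 28 = -26 (mod 8).
    Reduce coefficients mod 8: 1·t ≡ 6 (mod 8).
    So t ≡ 6 (mod 8).
    Then x = 28 + 65·6 = 418, valid modulo lcm(65, 8) = 520: x ≡ 418 (mod 520).
Verify: 418 mod 5 = 3 ✓, 418 mod 13 = 2 ✓, 418 mod 8 = 2 ✓.

x ≡ 418 (mod 520).


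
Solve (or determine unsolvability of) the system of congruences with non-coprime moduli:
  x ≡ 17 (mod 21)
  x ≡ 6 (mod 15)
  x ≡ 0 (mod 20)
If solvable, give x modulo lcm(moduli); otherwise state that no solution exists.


Moduli 21, 15, 20 are not pairwise coprime, so CRT works modulo lcm(m_i) when all pairwise compatibility conditions hold.
Pairwise compatibility: gcd(m_i, m_j) must divide a_i - a_j for every pair.
Merge one congruence at a time:
  Start: x ≡ 17 (mod 21).
  Combine with x ≡ 6 (mod 15): gcd(21, 15) = 3, and 6 - 17 = -11 is NOT divisible by 3.
    ⇒ system is inconsistent (no integer solution).

No solution (the system is inconsistent).


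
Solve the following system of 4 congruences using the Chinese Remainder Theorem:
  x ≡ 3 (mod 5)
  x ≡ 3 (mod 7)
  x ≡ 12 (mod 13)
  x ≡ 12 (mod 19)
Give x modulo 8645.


Product of moduli M = 5 · 7 · 13 · 19 = 8645.
Merge one congruence at a time:
  Start: x ≡ 3 (mod 5).
  Combine with x ≡ 3 (mod 7); new modulus lcm = 35.
    Write x = 3 + 5·t and substitute into x ≡ 3 (mod 7): 5·t ≡ 3 − 3 = 0 (mod 7).
    The inverse of 5 mod 7 is 3 (since 5·3 = 15 = 2·7 + 1), so t ≡ 3·0 = 0 ≡ 0 (mod 7).
    Then x = 3 + 5·0 = 3, valid modulo lcm(5, 7) = 35: x ≡ 3 (mod 35).
  Combine with x ≡ 12 (mod 13); new modulus lcm = 455.
    Write x = 3 + 35·t and substitute into x ≡ 12 (mod 13): 35·t ≡ 12 − 3 = 9 (mod 13).
    Reduce coefficients mod 13: 9·t ≡ 9 (mod 13).
    The inverse of 9 mod 13 is 3 (since 9·3 = 27 = 2·13 + 1), so t ≡ 3·9 = 27 ≡ 1 (mod 13).
    Then x = 3 + 35·1 = 38, valid modulo lcm(35, 13) = 455: x ≡ 38 (mod 455).
  Combine with x ≡ 12 (mod 19); new modulus lcm = 8645.
    Write x = 38 + 455·t and substitute into x ≡ 12 (mod 19): 455·t ≡ 12 − 38 = -26 (mod 19).
    Reduce coefficients mod 19: 18·t ≡ 12 (mod 19).
    The inverse of 18 mod 19 is 18 (since 18·18 = 324 = 17·19 + 1), so t ≡ 18·12 = 216 ≡ 7 (mod 19).
    Then x = 38 + 455·7 = 3223, valid modulo lcm(455, 19) = 8645: x ≡ 3223 (mod 8645).
Verify against each original: 3223 mod 5 = 3, 3223 mod 7 = 3, 3223 mod 13 = 12, 3223 mod 19 = 12.

x ≡ 3223 (mod 8645).


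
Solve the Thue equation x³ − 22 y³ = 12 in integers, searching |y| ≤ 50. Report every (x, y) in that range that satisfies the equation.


The equation is x³ - 22y³ = 12. For fixed y, x³ = 22·y³ + 12, so a solution requires the RHS to be a perfect cube.
Strategy: iterate y from -50 to 50, compute RHS = 22·y³ + 12, and check whether it is a (positive or negative) perfect cube.
Check small values of y:
  y = 0: RHS = 12 is not a perfect cube.
  y = 1: RHS = 34 is not a perfect cube.
  y = -1: RHS = -10 is not a perfect cube.
  y = 2: RHS = 188 is not a perfect cube.
  y = -2: RHS = -164 is not a perfect cube.
  y = 3: RHS = 606 is not a perfect cube.
  y = -3: RHS = -582 is not a perfect cube.
Continuing the search up to |y| = 50 finds no solutions either.
No (x, y) in the scanned range satisfies the equation.

No integer solutions with |y| ≤ 50.


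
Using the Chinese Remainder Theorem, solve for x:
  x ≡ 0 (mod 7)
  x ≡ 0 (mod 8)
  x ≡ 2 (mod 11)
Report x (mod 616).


Moduli 7, 8, 11 are pairwise coprime; by CRT there is a unique solution modulo M = 7 · 8 · 11 = 616.
Solve pairwise, accumulating the modulus:
  Start with x ≡ 0 (mod 7).
  Combine with x ≡ 0 (mod 8): since gcd(7, 8) = 1, we get a unique residue mod 56.
    Write x = 0 + 7·t and substitute into x ≡ 0 (mod 8): 7·t ≡ 0 − 0 = 0 (mod 8).
    The inverse of 7 mod 8 is 7 (since 7·7 = 49 = 6·8 + 1), so t ≡ 7·0 = 0 ≡ 0 (mod 8).
    Then x = 0 + 7·0 = 0, valid modulo lcm(7, 8) = 56: x ≡ 0 (mod 56).
  Combine with x ≡ 2 (mod 11): since gcd(56, 11) = 1, we get a unique residue mod 616.
    Write x = 0 + 56·t and substitute into x ≡ 2 (mod 11): 56·t ≡ 2 − 0 = 2 (mod 11).
    Reduce coefficients mod 11: 1·t ≡ 2 (mod 11).
    So t ≡ 2 (mod 11).
    Then x = 0 + 56·2 = 112, valid modulo lcm(56, 11) = 616: x ≡ 112 (mod 616).
Verify: 112 mod 7 = 0 ✓, 112 mod 8 = 0 ✓, 112 mod 11 = 2 ✓.

x ≡ 112 (mod 616).


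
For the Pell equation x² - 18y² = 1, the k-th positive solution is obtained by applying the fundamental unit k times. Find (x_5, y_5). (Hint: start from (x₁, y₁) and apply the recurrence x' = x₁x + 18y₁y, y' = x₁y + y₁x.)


Step 1: Find the fundamental solution (x₁, y₁) of x² - 18y² = 1.
  Expand √18 as a continued fraction. a₀ = ⌊√18⌋ = 4; iterate m_{k+1} = d_k·a_k − m_k, d_{k+1} = (18 − m_{k+1}²)/d_k, a_{k+1} = ⌊(a₀ + m_{k+1})/d_{k+1}⌋ (starting m₀ = 0, d₀ = 1), with convergents p_k = a_k·p_{k-1} + p_{k-2}, q_k = a_k·q_{k-1} + q_{k-2} (p₋₁ = 1, q₋₁ = 0):
  k = 0: a₀ = 4; p₀/q₀ = 4/1; p₀² − 18·q₀² = 16 − 18 = -2.
  k = 1: m = 4, d = 2, a = ⌊(4 + 4)/2⌋ = 4; p/q = (4·4 + 1)/(4·1 + 0) = 17/4; p² − 18·q² = 289 − 288 = 1.
  The first convergent with p² − 18·q² = 1 gives the fundamental solution (x₁, y₁) = (17, 4).
Step 2: Apply the recurrence (x_{n+1}, y_{n+1}) = (x₁x_n + 18y₁y_n, x₁y_n + y₁x_n) repeatedly.
  From (x_1, y_1) = (17, 4): x_2 = 17·17 + 18·4·4 = 577; y_2 = 17·4 + 4·17 = 136.
  From (x_2, y_2) = (577, 136): x_3 = 17·577 + 18·4·136 = 19601; y_3 = 17·136 + 4·577 = 4620.
  From (x_3, y_3) = (19601, 4620): x_4 = 17·19601 + 18·4·4620 = 665857; y_4 = 17·4620 + 4·19601 = 156944.
  From (x_4, y_4) = (665857, 156944): x_5 = 17·665857 + 18·4·156944 = 22619537; y_5 = 17·156944 + 4·665857 = 5331476.
Step 3: Verify x_5² - 18·y_5² = 511643454094369 - 511643454094368 = 1 (should be 1). ✓

(x_1, y_1) = (17, 4); (x_5, y_5) = (22619537, 5331476).


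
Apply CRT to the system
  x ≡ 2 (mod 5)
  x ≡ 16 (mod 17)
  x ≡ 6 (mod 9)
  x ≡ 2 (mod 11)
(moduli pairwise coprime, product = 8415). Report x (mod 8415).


Product of moduli M = 5 · 17 · 9 · 11 = 8415.
Merge one congruence at a time:
  Start: x ≡ 2 (mod 5).
  Combine with x ≡ 16 (mod 17); new modulus lcm = 85.
    Write x = 2 + 5·t and substitute into x ≡ 16 (mod 17): 5·t ≡ 16 − 2 = 14 (mod 17).
    The inverse of 5 mod 17 is 7 (since 5·7 = 35 = 2·17 + 1), so t ≡ 7·14 = 98 ≡ 13 (mod 17).
    Then x = 2 + 5·13 = 67, valid modulo lcm(5, 17) = 85: x ≡ 67 (mod 85).
  Combine with x ≡ 6 (mod 9); new modulus lcm = 765.
    Write x = 67 + 85·t and substitute into x ≡ 6 (mod 9): 85·t ≡ 6 − 67 = -61 (mod 9).
    Reduce coefficients mod 9: 4·t ≡ 2 (mod 9).
    The inverse of 4 mod 9 is 7 (since 4·7 = 28 = 3·9 + 1), so t ≡ 7·2 = 14 ≡ 5 (mod 9).
    Then x = 67 + 85·5 = 492, valid modulo lcm(85, 9) = 765: x ≡ 492 (mod 765).
  Combine with x ≡ 2 (mod 11); new modulus lcm = 8415.
    Write x = 492 + 765·t and substitute into x ≡ 2 (mod 11): 765·t ≡ 2 − 492 = -490 (mod 11).
    Reduce coefficients mod 11: 6·t ≡ 5 (mod 11).
    The inverse of 6 mod 11 is 2 (since 6·2 = 12 = 1·11 + 1), so t ≡ 2·5 = 10 ≡ 10 (mod 11).
    Then x = 492 + 765·10 = 8142, valid modulo lcm(765, 11) = 8415: x ≡ 8142 (mod 8415).
Verify against each original: 8142 mod 5 = 2, 8142 mod 17 = 16, 8142 mod 9 = 6, 8142 mod 11 = 2.

x ≡ 8142 (mod 8415).


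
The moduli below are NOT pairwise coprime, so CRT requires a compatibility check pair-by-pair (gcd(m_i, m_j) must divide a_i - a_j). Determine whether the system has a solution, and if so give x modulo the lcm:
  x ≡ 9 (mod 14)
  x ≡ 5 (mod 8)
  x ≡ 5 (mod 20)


Moduli 14, 8, 20 are not pairwise coprime, so CRT works modulo lcm(m_i) when all pairwise compatibility conditions hold.
Pairwise compatibility: gcd(m_i, m_j) must divide a_i - a_j for every pair.
Merge one congruence at a time:
  Start: x ≡ 9 (mod 14).
  Combine with x ≡ 5 (mod 8): gcd(14, 8) = 2; 5 - 9 = -4, which IS divisible by 2, so compatible.
    Write x = 9 + 14·t and substitute into x ≡ 5 (mod 8): 14·t ≡ 5 − 9 = -4 (mod 8).
    Divide the congruence (and modulus) by g = 2: 7·t ≡ -2 (mod 4).
    Reduce coefficients mod 4: 3·t ≡ 2 (mod 4).
    The inverse of 3 mod 4 is 3 (since 3·3 = 9 = 2·4 + 1), so t ≡ 3·2 = 6 ≡ 2 (mod 4).
    Then x = 9 + 14·2 = 37, valid modulo lcm(14, 8) = 56: x ≡ 37 (mod 56).
  Combine with x ≡ 5 (mod 20): gcd(56, 20) = 4; 5 - 37 = -32, which IS divisible by 4, so compatible.
    Write x = 37 + 56·t and substitute into x ≡ 5 (mod 20): 56·t ≡ 5 − 37 = -32 (mod 20).
    Divide the congruence (and modulus) by g = 4: 14·t ≡ -8 (mod 5).
    Reduce coefficients mod 5: 4·t ≡ 2 (mod 5).
    The inverse of 4 mod 5 is 4 (since 4·4 = 16 = 3·5 + 1), so t ≡ 4·2 = 8 ≡ 3 (mod 5).
    Then x = 37 + 56·3 = 205, valid modulo lcm(56, 20) = 280: x ≡ 205 (mod 280).
Verify: 205 mod 14 = 9, 205 mod 8 = 5, 205 mod 20 = 5.

x ≡ 205 (mod 280).


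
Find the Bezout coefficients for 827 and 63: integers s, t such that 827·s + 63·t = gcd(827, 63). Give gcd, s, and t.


Euclidean algorithm on (827, 63) — divide until remainder is 0:
  827 = 13 · 63 + 8
  63 = 7 · 8 + 7
  8 = 1 · 7 + 1
  7 = 7 · 1 + 0
gcd(827, 63) = 1.
Track Bezout coefficients alongside the remainders: start with r₀ = 827 = a·1 + b·0 (s = 1, t = 0) and r₁ = 63 = a·0 + b·1 (s = 0, t = 1); each new remainder r_{k+1} = r_{k-1} − q_k·r_k inherits s_{k+1} = s_{k-1} − q_k·s_k, t_{k+1} = t_{k-1} − q_k·t_k, so r_k = a·s_k + b·t_k at every step:
  q = 13: r = 8, s = 1 − 13·0 = 1, t = 0 − 13·1 = -13  (check: 827·1 + 63·(-13) = 8)
  q = 7: r = 7, s = 0 − 7·1 = -7, t = 1 − 7·(-13) = 92  (check: 827·(-7) + 63·92 = 7)
  q = 1: r = 1, s = 1 − 1·(-7) = 8, t = -13 − 1·92 = -105  (check: 827·8 + 63·(-105) = 1)
The row with r = 1 (the gcd) gives the Bezout coefficients s = 8, t = -105.
Result: 827 · (8) + 63 · (-105) = 1.

gcd(827, 63) = 1; s = 8, t = -105 (check: 827·8 + 63·(-105) = 1).


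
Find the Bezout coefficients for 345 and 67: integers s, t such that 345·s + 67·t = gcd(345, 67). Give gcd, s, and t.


Euclidean algorithm on (345, 67) — divide until remainder is 0:
  345 = 5 · 67 + 10
  67 = 6 · 10 + 7
  10 = 1 · 7 + 3
  7 = 2 · 3 + 1
  3 = 3 · 1 + 0
gcd(345, 67) = 1.
Track Bezout coefficients alongside the remainders: start with r₀ = 345 = a·1 + b·0 (s = 1, t = 0) and r₁ = 67 = a·0 + b·1 (s = 0, t = 1); each new remainder r_{k+1} = r_{k-1} − q_k·r_k inherits s_{k+1} = s_{k-1} − q_k·s_k, t_{k+1} = t_{k-1} − q_k·t_k, so r_k = a·s_k + b·t_k at every step:
  q = 5: r = 10, s = 1 − 5·0 = 1, t = 0 − 5·1 = -5  (check: 345·1 + 67·(-5) = 10)
  q = 6: r = 7, s = 0 − 6·1 = -6, t = 1 − 6·(-5) = 31  (check: 345·(-6) + 67·31 = 7)
  q = 1: r = 3, s = 1 − 1·(-6) = 7, t = -5 − 1·31 = -36  (check: 345·7 + 67·(-36) = 3)
  q = 2: r = 1, s = -6 − 2·7 = -20, t = 31 − 2·(-36) = 103  (check: 345·(-20) + 67·103 = 1)
The row with r = 1 (the gcd) gives the Bezout coefficients s = -20, t = 103.
Result: 345 · (-20) + 67 · (103) = 1.

gcd(345, 67) = 1; s = -20, t = 103 (check: 345·(-20) + 67·103 = 1).


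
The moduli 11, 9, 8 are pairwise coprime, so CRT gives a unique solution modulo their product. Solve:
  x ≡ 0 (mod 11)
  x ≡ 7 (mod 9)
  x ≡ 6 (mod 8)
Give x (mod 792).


Moduli 11, 9, 8 are pairwise coprime; by CRT there is a unique solution modulo M = 11 · 9 · 8 = 792.
Solve pairwise, accumulating the modulus:
  Start with x ≡ 0 (mod 11).
  Combine with x ≡ 7 (mod 9): since gcd(11, 9) = 1, we get a unique residue mod 99.
    Write x = 0 + 11·t and substitute into x ≡ 7 (mod 9): 11·t ≡ 7 − 0 = 7 (mod 9).
    Reduce coefficients mod 9: 2·t ≡ 7 (mod 9).
    The inverse of 2 mod 9 is 5 (since 2·5 = 10 = 1·9 + 1), so t ≡ 5·7 = 35 ≡ 8 (mod 9).
    Then x = 0 + 11·8 = 88, valid modulo lcm(11, 9) = 99: x ≡ 88 (mod 99).
  Combine with x ≡ 6 (mod 8): since gcd(99, 8) = 1, we get a unique residue mod 792.
    Write x = 88 + 99·t and substitute into x ≡ 6 (mod 8): 99·t ≡ 6 − 88 = -82 (mod 8).
    Reduce coefficients mod 8: 3·t ≡ 6 (mod 8).
    The inverse of 3 mod 8 is 3 (since 3·3 = 9 = 1·8 + 1), so t ≡ 3·6 = 18 ≡ 2 (mod 8).
    Then x = 88 + 99·2 = 286, valid modulo lcm(99, 8) = 792: x ≡ 286 (mod 792).
Verify: 286 mod 11 = 0 ✓, 286 mod 9 = 7 ✓, 286 mod 8 = 6 ✓.

x ≡ 286 (mod 792).


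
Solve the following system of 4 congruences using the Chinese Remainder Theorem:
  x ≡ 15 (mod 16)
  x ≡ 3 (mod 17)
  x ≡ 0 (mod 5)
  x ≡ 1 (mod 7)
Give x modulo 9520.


Product of moduli M = 16 · 17 · 5 · 7 = 9520.
Merge one congruence at a time:
  Start: x ≡ 15 (mod 16).
  Combine with x ≡ 3 (mod 17); new modulus lcm = 272.
    Write x = 15 + 16·t and substitute into x ≡ 3 (mod 17): 16·t ≡ 3 − 15 = -12 (mod 17).
    Reduce coefficients mod 17: 16·t ≡ 5 (mod 17).
    The inverse of 16 mod 17 is 16 (since 16·16 = 256 = 15·17 + 1), so t ≡ 16·5 = 80 ≡ 12 (mod 17).
    Then x = 15 + 16·12 = 207, valid modulo lcm(16, 17) = 272: x ≡ 207 (mod 272).
  Combine with x ≡ 0 (mod 5); new modulus lcm = 1360.
    Write x = 207 + 272·t and substitute into x ≡ 0 (mod 5): 272·t ≡ 0 − 207 = -207 (mod 5).
    Reduce coefficients mod 5: 2·t ≡ 3 (mod 5).
    The inverse of 2 mod 5 is 3 (since 2·3 = 6 = 1·5 + 1), so t ≡ 3·3 = 9 ≡ 4 (mod 5).
    Then x = 207 + 272·4 = 1295, valid modulo lcm(272, 5) = 1360: x ≡ 1295 (mod 1360).
  Combine with x ≡ 1 (mod 7); new modulus lcm = 9520.
    Write x = 1295 + 1360·t and substitute into x ≡ 1 (mod 7): 1360·t ≡ 1 − 1295 = -1294 (mod 7).
    Reduce coefficients mod 7: 2·t ≡ 1 (mod 7).
    The inverse of 2 mod 7 is 4 (since 2·4 = 8 = 1·7 + 1), so t ≡ 4·1 = 4 ≡ 4 (mod 7).
    Then x = 1295 + 1360·4 = 6735, valid modulo lcm(1360, 7) = 9520: x ≡ 6735 (mod 9520).
Verify against each original: 6735 mod 16 = 15, 6735 mod 17 = 3, 6735 mod 5 = 0, 6735 mod 7 = 1.

x ≡ 6735 (mod 9520).


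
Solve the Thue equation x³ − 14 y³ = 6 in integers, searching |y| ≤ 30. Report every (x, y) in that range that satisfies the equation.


The equation is x³ - 14y³ = 6. For fixed y, x³ = 14·y³ + 6, so a solution requires the RHS to be a perfect cube.
Strategy: iterate y from -30 to 30, compute RHS = 14·y³ + 6, and check whether it is a (positive or negative) perfect cube.
Check small values of y:
  y = 0: RHS = 6 is not a perfect cube.
  y = 1: RHS = 20 is not a perfect cube.
  y = -1: RHS = -8 = (-2)³ ⇒ x = -2 works.
  y = 2: RHS = 118 is not a perfect cube.
  y = -2: RHS = -106 is not a perfect cube.
  y = 3: RHS = 384 is not a perfect cube.
  y = -3: RHS = -372 is not a perfect cube.
Continuing the search up to |y| = 30 finds no further solutions beyond those listed.
Collected solutions: (-2, -1).

Solutions (with |y| ≤ 30): (-2, -1).


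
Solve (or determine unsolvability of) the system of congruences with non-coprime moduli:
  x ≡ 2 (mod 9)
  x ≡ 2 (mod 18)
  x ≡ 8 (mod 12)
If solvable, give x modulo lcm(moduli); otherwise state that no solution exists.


Moduli 9, 18, 12 are not pairwise coprime, so CRT works modulo lcm(m_i) when all pairwise compatibility conditions hold.
Pairwise compatibility: gcd(m_i, m_j) must divide a_i - a_j for every pair.
Merge one congruence at a time:
  Start: x ≡ 2 (mod 9).
  Combine with x ≡ 2 (mod 18): gcd(9, 18) = 9; 2 - 2 = 0, which IS divisible by 9, so compatible.
    Write x = 2 + 9·t and substitute into x ≡ 2 (mod 18): 9·t ≡ 2 − 2 = 0 (mod 18).
    Divide the congruence (and modulus) by g = 9: 1·t ≡ 0 (mod 2).
    So t ≡ 0 (mod 2).
    Then x = 2 + 9·0 = 2, valid modulo lcm(9, 18) = 18: x ≡ 2 (mod 18).
  Combine with x ≡ 8 (mod 12): gcd(18, 12) = 6; 8 - 2 = 6, which IS divisible by 6, so compatible.
    Write x = 2 + 18·t and substitute into x ≡ 8 (mod 12): 18·t ≡ 8 − 2 = 6 (mod 12).
    Divide the congruence (and modulus) by g = 6: 3·t ≡ 1 (mod 2).
    Reduce coefficients mod 2: 1·t ≡ 1 (mod 2).
    So t ≡ 1 (mod 2).
    Then x = 2 + 18·1 = 20, valid modulo lcm(18, 12) = 36: x ≡ 20 (mod 36).
Verify: 20 mod 9 = 2, 20 mod 18 = 2, 20 mod 12 = 8.

x ≡ 20 (mod 36).


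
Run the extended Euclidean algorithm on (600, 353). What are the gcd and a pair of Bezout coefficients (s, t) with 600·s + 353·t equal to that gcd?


Euclidean algorithm on (600, 353) — divide until remainder is 0:
  600 = 1 · 353 + 247
  353 = 1 · 247 + 106
  247 = 2 · 106 + 35
  106 = 3 · 35 + 1
  35 = 35 · 1 + 0
gcd(600, 353) = 1.
Track Bezout coefficients alongside the remainders: start with r₀ = 600 = a·1 + b·0 (s = 1, t = 0) and r₁ = 353 = a·0 + b·1 (s = 0, t = 1); each new remainder r_{k+1} = r_{k-1} − q_k·r_k inherits s_{k+1} = s_{k-1} − q_k·s_k, t_{k+1} = t_{k-1} − q_k·t_k, so r_k = a·s_k + b·t_k at every step:
  q = 1: r = 247, s = 1 − 1·0 = 1, t = 0 − 1·1 = -1  (check: 600·1 + 353·(-1) = 247)
  q = 1: r = 106, s = 0 − 1·1 = -1, t = 1 − 1·(-1) = 2  (check: 600·(-1) + 353·2 = 106)
  q = 2: r = 35, s = 1 − 2·(-1) = 3, t = -1 − 2·2 = -5  (check: 600·3 + 353·(-5) = 35)
  q = 3: r = 1, s = -1 − 3·3 = -10, t = 2 − 3·(-5) = 17  (check: 600·(-10) + 353·17 = 1)
The row with r = 1 (the gcd) gives the Bezout coefficients s = -10, t = 17.
Result: 600 · (-10) + 353 · (17) = 1.

gcd(600, 353) = 1; s = -10, t = 17 (check: 600·(-10) + 353·17 = 1).


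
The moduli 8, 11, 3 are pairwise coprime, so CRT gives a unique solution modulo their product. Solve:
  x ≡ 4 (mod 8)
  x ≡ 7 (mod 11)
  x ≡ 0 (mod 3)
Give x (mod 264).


Moduli 8, 11, 3 are pairwise coprime; by CRT there is a unique solution modulo M = 8 · 11 · 3 = 264.
Solve pairwise, accumulating the modulus:
  Start with x ≡ 4 (mod 8).
  Combine with x ≡ 7 (mod 11): since gcd(8, 11) = 1, we get a unique residue mod 88.
    Write x = 4 + 8·t and substitute into x ≡ 7 (mod 11): 8·t ≡ 7 − 4 = 3 (mod 11).
    The inverse of 8 mod 11 is 7 (since 8·7 = 56 = 5·11 + 1), so t ≡ 7·3 = 21 ≡ 10 (mod 11).
    Then x = 4 + 8·10 = 84, valid modulo lcm(8, 11) = 88: x ≡ 84 (mod 88).
  Combine with x ≡ 0 (mod 3): since gcd(88, 3) = 1, we get a unique residue mod 264.
    Write x = 84 + 88·t and substitute into x ≡ 0 (mod 3): 88·t ≡ 0 − 84 = -84 (mod 3).
    Reduce coefficients mod 3: 1·t ≡ 0 (mod 3).
    So t ≡ 0 (mod 3).
    Then x = 84 + 88·0 = 84, valid modulo lcm(88, 3) = 264: x ≡ 84 (mod 264).
Verify: 84 mod 8 = 4 ✓, 84 mod 11 = 7 ✓, 84 mod 3 = 0 ✓.

x ≡ 84 (mod 264).


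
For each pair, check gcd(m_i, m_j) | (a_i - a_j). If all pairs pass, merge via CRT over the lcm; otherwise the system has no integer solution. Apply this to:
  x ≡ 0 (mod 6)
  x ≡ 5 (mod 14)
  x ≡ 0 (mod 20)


Moduli 6, 14, 20 are not pairwise coprime, so CRT works modulo lcm(m_i) when all pairwise compatibility conditions hold.
Pairwise compatibility: gcd(m_i, m_j) must divide a_i - a_j for every pair.
Merge one congruence at a time:
  Start: x ≡ 0 (mod 6).
  Combine with x ≡ 5 (mod 14): gcd(6, 14) = 2, and 5 - 0 = 5 is NOT divisible by 2.
    ⇒ system is inconsistent (no integer solution).

No solution (the system is inconsistent).


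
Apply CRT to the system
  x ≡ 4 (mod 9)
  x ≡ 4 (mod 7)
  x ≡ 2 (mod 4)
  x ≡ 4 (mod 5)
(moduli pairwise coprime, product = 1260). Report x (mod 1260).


Product of moduli M = 9 · 7 · 4 · 5 = 1260.
Merge one congruence at a time:
  Start: x ≡ 4 (mod 9).
  Combine with x ≡ 4 (mod 7); new modulus lcm = 63.
    Write x = 4 + 9·t and substitute into x ≡ 4 (mod 7): 9·t ≡ 4 − 4 = 0 (mod 7).
    Reduce coefficients mod 7: 2·t ≡ 0 (mod 7).
    The inverse of 2 mod 7 is 4 (since 2·4 = 8 = 1·7 + 1), so t ≡ 4·0 = 0 ≡ 0 (mod 7).
    Then x = 4 + 9·0 = 4, valid modulo lcm(9, 7) = 63: x ≡ 4 (mod 63).
  Combine with x ≡ 2 (mod 4); new modulus lcm = 252.
    Write x = 4 + 63·t and substitute into x ≡ 2 (mod 4): 63·t ≡ 2 − 4 = -2 (mod 4).
    Reduce coefficients mod 4: 3·t ≡ 2 (mod 4).
    The inverse of 3 mod 4 is 3 (since 3·3 = 9 = 2·4 + 1), so t ≡ 3·2 = 6 ≡ 2 (mod 4).
    Then x = 4 + 63·2 = 130, valid modulo lcm(63, 4) = 252: x ≡ 130 (mod 252).
  Combine with x ≡ 4 (mod 5); new modulus lcm = 1260.
    Write x = 130 + 252·t and substitute into x ≡ 4 (mod 5): 252·t ≡ 4 − 130 = -126 (mod 5).
    Reduce coefficients mod 5: 2·t ≡ 4 (mod 5).
    The inverse of 2 mod 5 is 3 (since 2·3 = 6 = 1·5 + 1), so t ≡ 3·4 = 12 ≡ 2 (mod 5).
    Then x = 130 + 252·2 = 634, valid modulo lcm(252, 5) = 1260: x ≡ 634 (mod 1260).
Verify against each original: 634 mod 9 = 4, 634 mod 7 = 4, 634 mod 4 = 2, 634 mod 5 = 4.

x ≡ 634 (mod 1260).


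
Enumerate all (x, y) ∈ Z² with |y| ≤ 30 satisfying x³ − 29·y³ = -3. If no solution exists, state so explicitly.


The equation is x³ - 29y³ = -3. For fixed y, x³ = 29·y³ − 3, so a solution requires the RHS to be a perfect cube.
Strategy: iterate y from -30 to 30, compute RHS = 29·y³ − 3, and check whether it is a (positive or negative) perfect cube.
Check small values of y:
  y = 0: RHS = -3 is not a perfect cube.
  y = 1: RHS = 26 is not a perfect cube.
  y = -1: RHS = -32 is not a perfect cube.
  y = 2: RHS = 229 is not a perfect cube.
  y = -2: RHS = -235 is not a perfect cube.
  y = 3: RHS = 780 is not a perfect cube.
  y = -3: RHS = -786 is not a perfect cube.
Continuing the search up to |y| = 30 finds no solutions either.
No (x, y) in the scanned range satisfies the equation.

No integer solutions with |y| ≤ 30.


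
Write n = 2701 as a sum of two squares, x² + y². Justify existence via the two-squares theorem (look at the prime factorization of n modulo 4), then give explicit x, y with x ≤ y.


Step 1: Factor n = 2701 = 37 · 73.
Step 2: Check the mod-4 condition on each prime factor: 37 ≡ 1 (mod 4), exponent 1; 73 ≡ 1 (mod 4), exponent 1.
All primes ≡ 3 (mod 4) appear to even exponent (or don't appear), so by the two-squares theorem n IS expressible as a sum of two squares.
Step 3: Build a representation. Here n = 37 · 73 is a product of primes ≡ 1 (mod 4). Each prime p ≡ 1 (mod 4) is itself a sum of two squares; find a² by testing p − a² for a perfect square:
  37: 37 − 1² = 36 = 6² ⇒ 37 = 1² + 6².
  73: 73 − 1² = 72, 73 − 2² = 69, 73 − 3² = 64 = 8² ⇒ 73 = 3² + 8².
  Combine using the Brahmagupta–Fibonacci identity (a² + b²)(c² + d²) = (ac − bd)² + (ad + bc)² = (ac + bd)² + (ad − bc)²:
  37 · 73 = 2701: from (1² + 6²)(3² + 8²), take (1·3 − 6·8, 1·8 + 6·3) = (3 − 48, 8 + 18) = (-45, 26); dropping signs (only squares matter) gives (45, 26); check 45² + 26² = 2025 + 676 = 2701 ✓.
Step 4: Order so x ≤ y and verify: 26² + 45² = 676 + 2025 = 2701 = n. ✓

n = 2701 = 26² + 45² (one valid representation with x ≤ y).


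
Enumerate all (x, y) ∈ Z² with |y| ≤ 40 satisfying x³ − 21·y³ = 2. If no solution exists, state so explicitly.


The equation is x³ - 21y³ = 2. For fixed y, x³ = 21·y³ + 2, so a solution requires the RHS to be a perfect cube.
Strategy: iterate y from -40 to 40, compute RHS = 21·y³ + 2, and check whether it is a (positive or negative) perfect cube.
Check small values of y:
  y = 0: RHS = 2 is not a perfect cube.
  y = 1: RHS = 23 is not a perfect cube.
  y = -1: RHS = -19 is not a perfect cube.
  y = 2: RHS = 170 is not a perfect cube.
  y = -2: RHS = -166 is not a perfect cube.
  y = 3: RHS = 569 is not a perfect cube.
  y = -3: RHS = -565 is not a perfect cube.
Continuing the search up to |y| = 40 finds no solutions either.
No (x, y) in the scanned range satisfies the equation.

No integer solutions with |y| ≤ 40.


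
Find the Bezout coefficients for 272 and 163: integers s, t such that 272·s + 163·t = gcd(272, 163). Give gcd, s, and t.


Euclidean algorithm on (272, 163) — divide until remainder is 0:
  272 = 1 · 163 + 109
  163 = 1 · 109 + 54
  109 = 2 · 54 + 1
  54 = 54 · 1 + 0
gcd(272, 163) = 1.
Track Bezout coefficients alongside the remainders: start with r₀ = 272 = a·1 + b·0 (s = 1, t = 0) and r₁ = 163 = a·0 + b·1 (s = 0, t = 1); each new remainder r_{k+1} = r_{k-1} − q_k·r_k inherits s_{k+1} = s_{k-1} − q_k·s_k, t_{k+1} = t_{k-1} − q_k·t_k, so r_k = a·s_k + b·t_k at every step:
  q = 1: r = 109, s = 1 − 1·0 = 1, t = 0 − 1·1 = -1  (check: 272·1 + 163·(-1) = 109)
  q = 1: r = 54, s = 0 − 1·1 = -1, t = 1 − 1·(-1) = 2  (check: 272·(-1) + 163·2 = 54)
  q = 2: r = 1, s = 1 − 2·(-1) = 3, t = -1 − 2·2 = -5  (check: 272·3 + 163·(-5) = 1)
The row with r = 1 (the gcd) gives the Bezout coefficients s = 3, t = -5.
Result: 272 · (3) + 163 · (-5) = 1.

gcd(272, 163) = 1; s = 3, t = -5 (check: 272·3 + 163·(-5) = 1).


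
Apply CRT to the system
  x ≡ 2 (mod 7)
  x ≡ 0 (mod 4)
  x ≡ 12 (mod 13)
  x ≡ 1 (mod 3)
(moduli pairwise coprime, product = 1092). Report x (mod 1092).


Product of moduli M = 7 · 4 · 13 · 3 = 1092.
Merge one congruence at a time:
  Start: x ≡ 2 (mod 7).
  Combine with x ≡ 0 (mod 4); new modulus lcm = 28.
    Write x = 2 + 7·t and substitute into x ≡ 0 (mod 4): 7·t ≡ 0 − 2 = -2 (mod 4).
    Reduce coefficients mod 4: 3·t ≡ 2 (mod 4).
    The inverse of 3 mod 4 is 3 (since 3·3 = 9 = 2·4 + 1), so t ≡ 3·2 = 6 ≡ 2 (mod 4).
    Then x = 2 + 7·2 = 16, valid modulo lcm(7, 4) = 28: x ≡ 16 (mod 28).
  Combine with x ≡ 12 (mod 13); new modulus lcm = 364.
    Write x = 16 + 28·t and substitute into x ≡ 12 (mod 13): 28·t ≡ 12 − 16 = -4 (mod 13).
    Reduce coefficients mod 13: 2·t ≡ 9 (mod 13).
    The inverse of 2 mod 13 is 7 (since 2·7 = 14 = 1·13 + 1), so t ≡ 7·9 = 63 ≡ 11 (mod 13).
    Then x = 16 + 28·11 = 324, valid modulo lcm(28, 13) = 364: x ≡ 324 (mod 364).
  Combine with x ≡ 1 (mod 3); new modulus lcm = 1092.
    Write x = 324 + 364·t and substitute into x ≡ 1 (mod 3): 364·t ≡ 1 − 324 = -323 (mod 3).
    Reduce coefficients mod 3: 1·t ≡ 1 (mod 3).
    So t ≡ 1 (mod 3).
    Then x = 324 + 364·1 = 688, valid modulo lcm(364, 3) = 1092: x ≡ 688 (mod 1092).
Verify against each original: 688 mod 7 = 2, 688 mod 4 = 0, 688 mod 13 = 12, 688 mod 3 = 1.

x ≡ 688 (mod 1092).


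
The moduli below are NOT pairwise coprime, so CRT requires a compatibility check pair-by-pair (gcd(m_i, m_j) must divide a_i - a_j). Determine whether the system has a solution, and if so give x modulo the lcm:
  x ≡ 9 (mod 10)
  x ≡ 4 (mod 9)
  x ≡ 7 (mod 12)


Moduli 10, 9, 12 are not pairwise coprime, so CRT works modulo lcm(m_i) when all pairwise compatibility conditions hold.
Pairwise compatibility: gcd(m_i, m_j) must divide a_i - a_j for every pair.
Merge one congruence at a time:
  Start: x ≡ 9 (mod 10).
  Combine with x ≡ 4 (mod 9): gcd(10, 9) = 1; 4 - 9 = -5, which IS divisible by 1, so compatible.
    Write x = 9 + 10·t and substitute into x ≡ 4 (mod 9): 10·t ≡ 4 − 9 = -5 (mod 9).
    Reduce coefficients mod 9: 1·t ≡ 4 (mod 9).
    So t ≡ 4 (mod 9).
    Then x = 9 + 10·4 = 49, valid modulo lcm(10, 9) = 90: x ≡ 49 (mod 90).
  Combine with x ≡ 7 (mod 12): gcd(90, 12) = 6; 7 - 49 = -42, which IS divisible by 6, so compatible.
    Write x = 49 + 90·t and substitute into x ≡ 7 (mod 12): 90·t ≡ 7 − 49 = -42 (mod 12).
    Divide the congruence (and modulus) by g = 6: 15·t ≡ -7 (mod 2).
    Reduce coefficients mod 2: 1·t ≡ 1 (mod 2).
    So t ≡ 1 (mod 2).
    Then x = 49 + 90·1 = 139, valid modulo lcm(90, 12) = 180: x ≡ 139 (mod 180).
Verify: 139 mod 10 = 9, 139 mod 9 = 4, 139 mod 12 = 7.

x ≡ 139 (mod 180).
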